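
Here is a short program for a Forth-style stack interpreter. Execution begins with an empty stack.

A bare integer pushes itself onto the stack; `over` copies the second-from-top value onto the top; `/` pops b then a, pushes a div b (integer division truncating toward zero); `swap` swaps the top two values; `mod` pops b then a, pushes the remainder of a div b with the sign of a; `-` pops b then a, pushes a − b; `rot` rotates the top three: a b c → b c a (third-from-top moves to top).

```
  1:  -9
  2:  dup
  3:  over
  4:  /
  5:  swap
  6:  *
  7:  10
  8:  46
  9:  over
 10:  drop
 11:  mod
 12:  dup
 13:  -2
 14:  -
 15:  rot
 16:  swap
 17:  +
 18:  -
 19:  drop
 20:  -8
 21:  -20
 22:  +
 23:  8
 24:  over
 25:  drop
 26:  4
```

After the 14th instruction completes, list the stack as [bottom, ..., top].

-9   -> [-9]
dup  -> [-9, -9]
over -> [-9, -9, -9]
/    -> [-9, 1]
swap -> [1, -9]
*    -> [-9]
10   -> [-9, 10]
46   -> [-9, 10, 46]
over -> [-9, 10, 46, 10]
drop -> [-9, 10, 46]
mod  -> [-9, 10]
dup  -> [-9, 10, 10]
-2   -> [-9, 10, 10, -2]
-    -> [-9, 10, 12]

[-9, 10, 12]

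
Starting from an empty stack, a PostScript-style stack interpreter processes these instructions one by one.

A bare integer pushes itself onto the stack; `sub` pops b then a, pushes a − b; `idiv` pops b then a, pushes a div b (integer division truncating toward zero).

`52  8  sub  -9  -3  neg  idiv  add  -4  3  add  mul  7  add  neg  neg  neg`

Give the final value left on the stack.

34

52   : 52
8    : 52 8
sub  : 44
-9   : 44 -9
-3   : 44 -9 -3
neg  : 44 -9 3
idiv : 44 -3
add  : 41
-4   : 41 -4
3    : 41 -4 3
add  : 41 -1
mul  : -41
7    : -41 7
add  : -34
neg  : 34
neg  : -34
neg  : 34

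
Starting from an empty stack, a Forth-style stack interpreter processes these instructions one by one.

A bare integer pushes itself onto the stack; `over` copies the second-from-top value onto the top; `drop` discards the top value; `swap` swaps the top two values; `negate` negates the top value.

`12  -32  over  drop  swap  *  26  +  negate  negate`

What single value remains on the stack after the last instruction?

-358

12     : 12
-32    : 12 -32
over   : 12 -32 12
drop   : 12 -32
swap   : -32 12
*      : -384
26     : -384 26
+      : -358
negate : 358
negate : -358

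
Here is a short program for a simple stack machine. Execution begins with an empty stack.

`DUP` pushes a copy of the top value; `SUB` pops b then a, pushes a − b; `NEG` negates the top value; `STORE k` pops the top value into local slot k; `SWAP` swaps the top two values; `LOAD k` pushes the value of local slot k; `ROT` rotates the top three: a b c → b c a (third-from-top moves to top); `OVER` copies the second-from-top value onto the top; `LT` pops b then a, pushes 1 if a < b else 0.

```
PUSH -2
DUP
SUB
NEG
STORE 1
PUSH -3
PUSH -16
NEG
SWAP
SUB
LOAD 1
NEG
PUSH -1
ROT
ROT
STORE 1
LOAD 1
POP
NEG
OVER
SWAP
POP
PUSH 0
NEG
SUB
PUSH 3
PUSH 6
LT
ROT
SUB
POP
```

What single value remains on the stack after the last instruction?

PUSH -2  -> [-2]
DUP      -> [-2, -2]
SUB      -> [0]
NEG      -> [0]
STORE 1  -> []
PUSH -3  -> [-3]
PUSH -16 -> [-3, -16]
NEG      -> [-3, 16]
SWAP     -> [16, -3]
SUB      -> [19]
LOAD 1   -> [19, 0]
NEG      -> [19, 0]
PUSH -1  -> [19, 0, -1]
ROT      -> [0, -1, 19]
ROT      -> [-1, 19, 0]
STORE 1  -> [-1, 19]
LOAD 1   -> [-1, 19, 0]
POP      -> [-1, 19]
NEG      -> [-1, -19]
OVER     -> [-1, -19, -1]
SWAP     -> [-1, -1, -19]
POP      -> [-1, -1]
PUSH 0   -> [-1, -1, 0]
NEG      -> [-1, -1, 0]
SUB      -> [-1, -1]
PUSH 3   -> [-1, -1, 3]
PUSH 6   -> [-1, -1, 3, 6]
LT       -> [-1, -1, 1]
ROT      -> [-1, 1, -1]
SUB      -> [-1, 2]
POP      -> [-1]

-1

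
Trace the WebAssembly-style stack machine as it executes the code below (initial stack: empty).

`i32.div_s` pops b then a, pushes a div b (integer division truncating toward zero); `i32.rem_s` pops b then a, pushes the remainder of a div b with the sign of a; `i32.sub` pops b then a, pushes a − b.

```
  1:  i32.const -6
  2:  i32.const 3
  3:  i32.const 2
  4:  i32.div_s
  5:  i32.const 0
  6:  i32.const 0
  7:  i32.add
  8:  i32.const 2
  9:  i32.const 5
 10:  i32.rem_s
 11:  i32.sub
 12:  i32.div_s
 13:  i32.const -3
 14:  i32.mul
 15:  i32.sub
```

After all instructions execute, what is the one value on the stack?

i32.const -6 : -6
i32.const 3  : -6 3
i32.const 2  : -6 3 2
i32.div_s    : -6 1
i32.const 0  : -6 1 0
i32.const 0  : -6 1 0 0
i32.add      : -6 1 0
i32.const 2  : -6 1 0 2
i32.const 5  : -6 1 0 2 5
i32.rem_s    : -6 1 0 2
i32.sub      : -6 1 -2
i32.div_s    : -6 0
i32.const -3 : -6 0 -3
i32.mul      : -6 0
i32.sub      : -6

-6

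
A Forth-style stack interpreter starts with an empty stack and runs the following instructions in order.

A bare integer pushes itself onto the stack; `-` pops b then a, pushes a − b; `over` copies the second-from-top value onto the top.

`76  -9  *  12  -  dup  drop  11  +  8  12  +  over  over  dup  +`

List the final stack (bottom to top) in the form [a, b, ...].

[-685, 20, -685, 40]

76    [76]
-9    [76, -9]
*     [-684]
12    [-684, 12]
-     [-696]
dup   [-696, -696]
drop  [-696]
11    [-696, 11]
+     [-685]
8     [-685, 8]
12    [-685, 8, 12]
+     [-685, 20]
over  [-685, 20, -685]
over  [-685, 20, -685, 20]
dup   [-685, 20, -685, 20, 20]
+     [-685, 20, -685, 40]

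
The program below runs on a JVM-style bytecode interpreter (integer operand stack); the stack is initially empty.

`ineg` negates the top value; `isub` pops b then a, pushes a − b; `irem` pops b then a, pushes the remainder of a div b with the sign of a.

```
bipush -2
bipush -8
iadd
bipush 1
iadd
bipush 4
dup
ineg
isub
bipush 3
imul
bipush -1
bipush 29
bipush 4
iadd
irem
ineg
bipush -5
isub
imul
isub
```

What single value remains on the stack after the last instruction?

bipush -2 -> -2
bipush -8 -> -2 -8
iadd      -> -10
bipush 1  -> -10 1
iadd      -> -9
bipush 4  -> -9 4
dup       -> -9 4 4
ineg      -> -9 4 -4
isub      -> -9 8
bipush 3  -> -9 8 3
imul      -> -9 24
bipush -1 -> -9 24 -1
bipush 29 -> -9 24 -1 29
bipush 4  -> -9 24 -1 29 4
iadd      -> -9 24 -1 33
irem      -> -9 24 -1
ineg      -> -9 24 1
bipush -5 -> -9 24 1 -5
isub      -> -9 24 6
imul      -> -9 144
isub      -> -153

-153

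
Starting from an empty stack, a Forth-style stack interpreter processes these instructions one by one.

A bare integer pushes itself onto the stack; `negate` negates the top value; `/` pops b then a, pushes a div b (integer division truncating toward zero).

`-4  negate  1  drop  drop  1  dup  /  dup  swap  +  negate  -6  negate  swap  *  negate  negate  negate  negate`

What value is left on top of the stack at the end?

-4      -4
negate  4
1       4 1
drop    4
drop    (empty)
1       1
dup     1 1
/       1
dup     1 1
swap    1 1
+       2
negate  -2
-6      -2 -6
negate  -2 6
swap    6 -2
*       -12
negate  12
negate  -12
negate  12
negate  -12

-12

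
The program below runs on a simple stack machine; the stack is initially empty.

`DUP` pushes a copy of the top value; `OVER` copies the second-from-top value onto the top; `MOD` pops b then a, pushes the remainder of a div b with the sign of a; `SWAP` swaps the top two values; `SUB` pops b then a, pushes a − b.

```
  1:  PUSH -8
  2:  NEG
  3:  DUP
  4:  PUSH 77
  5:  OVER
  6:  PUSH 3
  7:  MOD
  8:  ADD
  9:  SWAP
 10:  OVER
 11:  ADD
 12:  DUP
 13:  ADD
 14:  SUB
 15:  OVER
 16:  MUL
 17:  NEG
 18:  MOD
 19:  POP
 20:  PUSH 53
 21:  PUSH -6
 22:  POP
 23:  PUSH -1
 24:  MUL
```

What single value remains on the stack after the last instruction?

-53

PUSH -8 -> -8
NEG     -> 8
DUP     -> 8 8
PUSH 77 -> 8 8 77
OVER    -> 8 8 77 8
PUSH 3  -> 8 8 77 8 3
MOD     -> 8 8 77 2
ADD     -> 8 8 79
SWAP    -> 8 79 8
OVER    -> 8 79 8 79
ADD     -> 8 79 87
DUP     -> 8 79 87 87
ADD     -> 8 79 174
SUB     -> 8 -95
OVER    -> 8 -95 8
MUL     -> 8 -760
NEG     -> 8 760
MOD     -> 8
POP     -> (empty)
PUSH 53 -> 53
PUSH -6 -> 53 -6
POP     -> 53
PUSH -1 -> 53 -1
MUL     -> -53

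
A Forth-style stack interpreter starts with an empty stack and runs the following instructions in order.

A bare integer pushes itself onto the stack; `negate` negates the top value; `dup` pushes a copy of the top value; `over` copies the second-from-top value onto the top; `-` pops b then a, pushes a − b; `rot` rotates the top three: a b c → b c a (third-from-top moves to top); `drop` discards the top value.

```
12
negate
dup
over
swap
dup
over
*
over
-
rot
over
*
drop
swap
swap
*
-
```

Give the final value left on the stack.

1860

12     → 12
negate → -12
dup    → -12 -12
over   → -12 -12 -12
swap   → -12 -12 -12
dup    → -12 -12 -12 -12
over   → -12 -12 -12 -12 -12
*      → -12 -12 -12 144
over   → -12 -12 -12 144 -12
-      → -12 -12 -12 156
rot    → -12 -12 156 -12
over   → -12 -12 156 -12 156
*      → -12 -12 156 -1872
drop   → -12 -12 156
swap   → -12 156 -12
swap   → -12 -12 156
*      → -12 -1872
-      → 1860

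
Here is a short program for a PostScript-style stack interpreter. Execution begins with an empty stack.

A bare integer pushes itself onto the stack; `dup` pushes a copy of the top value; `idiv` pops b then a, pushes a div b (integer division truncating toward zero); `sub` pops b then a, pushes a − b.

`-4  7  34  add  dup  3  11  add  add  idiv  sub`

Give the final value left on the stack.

-4

-4    -4
7     -4 7
34    -4 7 34
add   -4 41
dup   -4 41 41
3     -4 41 41 3
11    -4 41 41 3 11
add   -4 41 41 14
add   -4 41 55
idiv  -4 0
sub   -4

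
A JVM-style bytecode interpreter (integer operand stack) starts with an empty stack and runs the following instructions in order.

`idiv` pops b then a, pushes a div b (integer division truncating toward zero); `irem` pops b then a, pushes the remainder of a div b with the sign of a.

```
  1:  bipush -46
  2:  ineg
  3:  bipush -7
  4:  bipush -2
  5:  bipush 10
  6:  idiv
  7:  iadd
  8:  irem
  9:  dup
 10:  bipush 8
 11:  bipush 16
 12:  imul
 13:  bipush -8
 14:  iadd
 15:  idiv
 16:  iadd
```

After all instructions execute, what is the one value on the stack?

bipush -46 → [-46]
ineg       → [46]
bipush -7  → [46, -7]
bipush -2  → [46, -7, -2]
bipush 10  → [46, -7, -2, 10]
idiv       → [46, -7, 0]
iadd       → [46, -7]
irem       → [4]
dup        → [4, 4]
bipush 8   → [4, 4, 8]
bipush 16  → [4, 4, 8, 16]
imul       → [4, 4, 128]
bipush -8  → [4, 4, 128, -8]
iadd       → [4, 4, 120]
idiv       → [4, 0]
iadd       → [4]

4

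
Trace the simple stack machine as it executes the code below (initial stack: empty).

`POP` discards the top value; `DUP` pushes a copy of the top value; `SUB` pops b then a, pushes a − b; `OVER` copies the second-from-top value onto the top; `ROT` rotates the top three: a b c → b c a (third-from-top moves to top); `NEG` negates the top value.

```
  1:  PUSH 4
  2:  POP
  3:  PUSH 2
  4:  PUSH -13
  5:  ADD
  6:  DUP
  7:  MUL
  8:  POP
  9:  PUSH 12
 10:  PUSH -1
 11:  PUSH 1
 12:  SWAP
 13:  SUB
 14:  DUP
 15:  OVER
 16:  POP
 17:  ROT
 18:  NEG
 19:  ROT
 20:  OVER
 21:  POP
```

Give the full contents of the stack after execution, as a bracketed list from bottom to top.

PUSH 4   → [4]
POP      → []
PUSH 2   → [2]
PUSH -13 → [2, -13]
ADD      → [-11]
DUP      → [-11, -11]
MUL      → [121]
POP      → []
PUSH 12  → [12]
PUSH -1  → [12, -1]
PUSH 1   → [12, -1, 1]
SWAP     → [12, 1, -1]
SUB      → [12, 2]
DUP      → [12, 2, 2]
OVER     → [12, 2, 2, 2]
POP      → [12, 2, 2]
ROT      → [2, 2, 12]
NEG      → [2, 2, -12]
ROT      → [2, -12, 2]
OVER     → [2, -12, 2, -12]
POP      → [2, -12, 2]

[2, -12, 2]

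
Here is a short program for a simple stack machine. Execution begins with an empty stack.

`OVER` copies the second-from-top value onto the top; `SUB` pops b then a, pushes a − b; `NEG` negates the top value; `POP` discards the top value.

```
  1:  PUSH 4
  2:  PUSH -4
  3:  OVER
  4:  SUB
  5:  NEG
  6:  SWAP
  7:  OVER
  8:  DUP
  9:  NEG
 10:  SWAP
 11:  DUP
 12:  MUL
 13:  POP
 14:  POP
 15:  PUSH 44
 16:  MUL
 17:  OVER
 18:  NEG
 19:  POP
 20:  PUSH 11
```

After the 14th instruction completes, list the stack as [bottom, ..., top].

[8, 4]

PUSH 4  : [4]
PUSH -4 : [4, -4]
OVER    : [4, -4, 4]
SUB     : [4, -8]
NEG     : [4, 8]
SWAP    : [8, 4]
OVER    : [8, 4, 8]
DUP     : [8, 4, 8, 8]
NEG     : [8, 4, 8, -8]
SWAP    : [8, 4, -8, 8]
DUP     : [8, 4, -8, 8, 8]
MUL     : [8, 4, -8, 64]
POP     : [8, 4, -8]
POP     : [8, 4]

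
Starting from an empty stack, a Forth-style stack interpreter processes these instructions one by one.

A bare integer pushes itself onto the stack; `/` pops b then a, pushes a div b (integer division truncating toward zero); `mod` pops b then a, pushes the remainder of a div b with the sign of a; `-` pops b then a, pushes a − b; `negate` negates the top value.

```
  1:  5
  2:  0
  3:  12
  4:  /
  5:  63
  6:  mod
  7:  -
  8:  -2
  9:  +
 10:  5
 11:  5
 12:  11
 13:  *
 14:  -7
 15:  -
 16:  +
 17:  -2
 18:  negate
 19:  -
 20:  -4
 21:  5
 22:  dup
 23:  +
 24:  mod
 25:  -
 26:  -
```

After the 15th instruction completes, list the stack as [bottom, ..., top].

[3, 5, 62]

5   -> [5]
0   -> [5, 0]
12  -> [5, 0, 12]
/   -> [5, 0]
63  -> [5, 0, 63]
mod -> [5, 0]
-   -> [5]
-2  -> [5, -2]
+   -> [3]
5   -> [3, 5]
5   -> [3, 5, 5]
11  -> [3, 5, 5, 11]
*   -> [3, 5, 55]
-7  -> [3, 5, 55, -7]
-   -> [3, 5, 62]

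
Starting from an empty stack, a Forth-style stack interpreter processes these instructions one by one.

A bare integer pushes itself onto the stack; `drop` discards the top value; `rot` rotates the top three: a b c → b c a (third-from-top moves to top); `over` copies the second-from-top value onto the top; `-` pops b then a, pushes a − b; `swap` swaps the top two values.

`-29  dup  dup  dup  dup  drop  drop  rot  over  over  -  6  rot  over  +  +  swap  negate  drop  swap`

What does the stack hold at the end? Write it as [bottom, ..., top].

[-29, -17, -29]

-29     [-29]
dup     [-29, -29]
dup     [-29, -29, -29]
dup     [-29, -29, -29, -29]
dup     [-29, -29, -29, -29, -29]
drop    [-29, -29, -29, -29]
drop    [-29, -29, -29]
rot     [-29, -29, -29]
over    [-29, -29, -29, -29]
over    [-29, -29, -29, -29, -29]
-       [-29, -29, -29, 0]
6       [-29, -29, -29, 0, 6]
rot     [-29, -29, 0, 6, -29]
over    [-29, -29, 0, 6, -29, 6]
+       [-29, -29, 0, 6, -23]
+       [-29, -29, 0, -17]
swap    [-29, -29, -17, 0]
negate  [-29, -29, -17, 0]
drop    [-29, -29, -17]
swap    [-29, -17, -29]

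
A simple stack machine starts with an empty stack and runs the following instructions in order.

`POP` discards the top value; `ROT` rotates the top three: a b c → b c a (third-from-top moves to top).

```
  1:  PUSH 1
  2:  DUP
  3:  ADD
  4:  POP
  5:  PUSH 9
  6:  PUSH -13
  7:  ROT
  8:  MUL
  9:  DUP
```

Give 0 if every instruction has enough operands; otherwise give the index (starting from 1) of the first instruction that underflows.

7

PUSH 1   : [1]
DUP      : [1, 1]
ADD      : [2]
POP      : []
PUSH 9   : [9]
PUSH -13 : [9, -13]
ROT  — needs 3 operands, stack has 2 → underflow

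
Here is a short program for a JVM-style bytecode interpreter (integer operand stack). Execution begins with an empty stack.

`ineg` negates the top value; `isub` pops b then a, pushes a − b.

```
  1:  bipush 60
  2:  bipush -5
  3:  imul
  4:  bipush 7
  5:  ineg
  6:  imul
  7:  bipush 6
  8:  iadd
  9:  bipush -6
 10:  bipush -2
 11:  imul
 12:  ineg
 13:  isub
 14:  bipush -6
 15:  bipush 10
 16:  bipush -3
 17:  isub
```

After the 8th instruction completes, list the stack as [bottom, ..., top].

[2106]

bipush 60  [60]
bipush -5  [60, -5]
imul       [-300]
bipush 7   [-300, 7]
ineg       [-300, -7]
imul       [2100]
bipush 6   [2100, 6]
iadd       [2106]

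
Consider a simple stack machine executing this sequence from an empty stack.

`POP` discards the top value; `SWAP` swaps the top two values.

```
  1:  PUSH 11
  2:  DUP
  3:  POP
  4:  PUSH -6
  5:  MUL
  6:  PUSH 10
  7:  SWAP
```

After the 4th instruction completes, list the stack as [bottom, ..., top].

[11, -6]

PUSH 11 : 11
DUP     : 11 11
POP     : 11
PUSH -6 : 11 -6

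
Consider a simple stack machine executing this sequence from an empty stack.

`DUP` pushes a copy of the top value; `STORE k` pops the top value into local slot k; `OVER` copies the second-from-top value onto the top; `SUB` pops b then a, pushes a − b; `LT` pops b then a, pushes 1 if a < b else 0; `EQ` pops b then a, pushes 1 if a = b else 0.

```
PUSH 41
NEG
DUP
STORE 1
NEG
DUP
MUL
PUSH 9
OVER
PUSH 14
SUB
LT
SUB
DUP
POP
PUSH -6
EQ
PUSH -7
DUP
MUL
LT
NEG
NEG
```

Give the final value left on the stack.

1

PUSH 41 -> 41
NEG     -> -41
DUP     -> -41 -41
STORE 1 -> -41
NEG     -> 41
DUP     -> 41 41
MUL     -> 1681
PUSH 9  -> 1681 9
OVER    -> 1681 9 1681
PUSH 14 -> 1681 9 1681 14
SUB     -> 1681 9 1667
LT      -> 1681 1
SUB     -> 1680
DUP     -> 1680 1680
POP     -> 1680
PUSH -6 -> 1680 -6
EQ      -> 0
PUSH -7 -> 0 -7
DUP     -> 0 -7 -7
MUL     -> 0 49
LT      -> 1
NEG     -> -1
NEG     -> 1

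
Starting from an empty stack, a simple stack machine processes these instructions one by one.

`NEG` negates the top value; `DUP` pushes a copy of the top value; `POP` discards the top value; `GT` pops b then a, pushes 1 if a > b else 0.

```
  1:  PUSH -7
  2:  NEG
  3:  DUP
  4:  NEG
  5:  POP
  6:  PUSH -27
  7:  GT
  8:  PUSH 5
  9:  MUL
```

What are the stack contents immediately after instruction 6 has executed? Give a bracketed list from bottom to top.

PUSH -7  : [-7]
NEG      : [7]
DUP      : [7, 7]
NEG      : [7, -7]
POP      : [7]
PUSH -27 : [7, -27]

[7, -27]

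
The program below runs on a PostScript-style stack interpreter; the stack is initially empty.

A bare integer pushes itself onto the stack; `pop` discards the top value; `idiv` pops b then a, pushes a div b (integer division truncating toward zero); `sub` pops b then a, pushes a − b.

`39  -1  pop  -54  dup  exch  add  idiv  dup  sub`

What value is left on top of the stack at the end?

39   -> 39
-1   -> 39 -1
pop  -> 39
-54  -> 39 -54
dup  -> 39 -54 -54
exch -> 39 -54 -54
add  -> 39 -108
idiv -> 0
dup  -> 0 0
sub  -> 0

0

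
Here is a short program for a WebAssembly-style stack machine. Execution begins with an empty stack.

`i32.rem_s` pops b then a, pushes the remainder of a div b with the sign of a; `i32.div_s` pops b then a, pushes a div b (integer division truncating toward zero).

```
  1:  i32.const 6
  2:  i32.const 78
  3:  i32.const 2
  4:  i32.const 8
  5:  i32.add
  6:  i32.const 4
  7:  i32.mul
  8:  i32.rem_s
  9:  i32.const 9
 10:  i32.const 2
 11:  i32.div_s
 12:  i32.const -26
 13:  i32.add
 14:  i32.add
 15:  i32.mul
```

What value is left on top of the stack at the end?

i32.const 6   -> 6
i32.const 78  -> 6 78
i32.const 2   -> 6 78 2
i32.const 8   -> 6 78 2 8
i32.add       -> 6 78 10
i32.const 4   -> 6 78 10 4
i32.mul       -> 6 78 40
i32.rem_s     -> 6 38
i32.const 9   -> 6 38 9
i32.const 2   -> 6 38 9 2
i32.div_s     -> 6 38 4
i32.const -26 -> 6 38 4 -26
i32.add       -> 6 38 -22
i32.add       -> 6 16
i32.mul       -> 96

96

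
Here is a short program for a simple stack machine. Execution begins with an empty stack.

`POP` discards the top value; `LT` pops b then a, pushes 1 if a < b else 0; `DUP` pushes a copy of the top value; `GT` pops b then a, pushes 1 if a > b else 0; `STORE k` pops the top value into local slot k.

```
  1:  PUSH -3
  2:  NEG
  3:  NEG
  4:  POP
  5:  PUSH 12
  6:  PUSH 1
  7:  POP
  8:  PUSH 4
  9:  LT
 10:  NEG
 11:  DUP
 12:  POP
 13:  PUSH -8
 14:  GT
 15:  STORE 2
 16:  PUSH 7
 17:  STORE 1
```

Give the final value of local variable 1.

7

PUSH -3 -> [-3]
NEG     -> [3]
NEG     -> [-3]
POP     -> []
PUSH 12 -> [12]
PUSH 1  -> [12, 1]
POP     -> [12]
PUSH 4  -> [12, 4]
LT      -> [0]
NEG     -> [0]
DUP     -> [0, 0]
POP     -> [0]
PUSH -8 -> [0, -8]
GT      -> [1]
STORE 2 -> []
PUSH 7  -> [7]
STORE 1 -> []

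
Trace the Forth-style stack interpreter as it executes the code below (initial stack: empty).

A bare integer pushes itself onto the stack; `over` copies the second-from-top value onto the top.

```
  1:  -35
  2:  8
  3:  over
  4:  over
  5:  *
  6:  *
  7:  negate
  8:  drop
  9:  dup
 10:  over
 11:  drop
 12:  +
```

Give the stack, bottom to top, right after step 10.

[-35, -35, -35]

-35    : -35
8      : -35 8
over   : -35 8 -35
over   : -35 8 -35 8
*      : -35 8 -280
*      : -35 -2240
negate : -35 2240
drop   : -35
dup    : -35 -35
over   : -35 -35 -35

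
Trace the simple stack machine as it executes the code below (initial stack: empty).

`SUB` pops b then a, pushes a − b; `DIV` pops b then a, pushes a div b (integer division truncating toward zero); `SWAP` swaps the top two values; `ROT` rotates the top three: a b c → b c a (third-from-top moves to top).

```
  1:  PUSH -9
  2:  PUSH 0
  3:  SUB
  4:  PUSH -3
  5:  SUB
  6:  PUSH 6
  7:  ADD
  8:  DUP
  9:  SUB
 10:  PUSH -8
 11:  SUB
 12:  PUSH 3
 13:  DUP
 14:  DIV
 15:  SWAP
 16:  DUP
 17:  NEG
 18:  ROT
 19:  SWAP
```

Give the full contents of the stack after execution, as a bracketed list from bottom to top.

[8, 1, -8]

PUSH -9 : -9
PUSH 0  : -9 0
SUB     : -9
PUSH -3 : -9 -3
SUB     : -6
PUSH 6  : -6 6
ADD     : 0
DUP     : 0 0
SUB     : 0
PUSH -8 : 0 -8
SUB     : 8
PUSH 3  : 8 3
DUP     : 8 3 3
DIV     : 8 1
SWAP    : 1 8
DUP     : 1 8 8
NEG     : 1 8 -8
ROT     : 8 -8 1
SWAP    : 8 1 -8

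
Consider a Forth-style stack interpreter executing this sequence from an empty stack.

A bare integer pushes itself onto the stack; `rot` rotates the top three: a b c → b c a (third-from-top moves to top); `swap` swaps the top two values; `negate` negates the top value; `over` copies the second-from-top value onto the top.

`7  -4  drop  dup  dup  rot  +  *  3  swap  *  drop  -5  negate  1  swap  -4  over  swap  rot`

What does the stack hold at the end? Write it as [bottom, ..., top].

[1, 5, -4, 5]

7      : [7]
-4     : [7, -4]
drop   : [7]
dup    : [7, 7]
dup    : [7, 7, 7]
rot    : [7, 7, 7]
+      : [7, 14]
*      : [98]
3      : [98, 3]
swap   : [3, 98]
*      : [294]
drop   : []
-5     : [-5]
negate : [5]
1      : [5, 1]
swap   : [1, 5]
-4     : [1, 5, -4]
over   : [1, 5, -4, 5]
swap   : [1, 5, 5, -4]
rot    : [1, 5, -4, 5]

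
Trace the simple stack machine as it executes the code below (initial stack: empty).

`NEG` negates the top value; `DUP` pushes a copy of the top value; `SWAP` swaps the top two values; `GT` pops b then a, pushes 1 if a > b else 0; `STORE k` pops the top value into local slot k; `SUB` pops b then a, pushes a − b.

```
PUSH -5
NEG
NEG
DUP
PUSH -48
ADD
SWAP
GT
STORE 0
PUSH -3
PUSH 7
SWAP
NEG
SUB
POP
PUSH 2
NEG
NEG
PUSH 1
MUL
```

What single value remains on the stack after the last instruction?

2

PUSH -5   -5
NEG       5
NEG       -5
DUP       -5 -5
PUSH -48  -5 -5 -48
ADD       -5 -53
SWAP      -53 -5
GT        0
STORE 0   (empty)
PUSH -3   -3
PUSH 7    -3 7
SWAP      7 -3
NEG       7 3
SUB       4
POP       (empty)
PUSH 2    2
NEG       -2
NEG       2
PUSH 1    2 1
MUL       2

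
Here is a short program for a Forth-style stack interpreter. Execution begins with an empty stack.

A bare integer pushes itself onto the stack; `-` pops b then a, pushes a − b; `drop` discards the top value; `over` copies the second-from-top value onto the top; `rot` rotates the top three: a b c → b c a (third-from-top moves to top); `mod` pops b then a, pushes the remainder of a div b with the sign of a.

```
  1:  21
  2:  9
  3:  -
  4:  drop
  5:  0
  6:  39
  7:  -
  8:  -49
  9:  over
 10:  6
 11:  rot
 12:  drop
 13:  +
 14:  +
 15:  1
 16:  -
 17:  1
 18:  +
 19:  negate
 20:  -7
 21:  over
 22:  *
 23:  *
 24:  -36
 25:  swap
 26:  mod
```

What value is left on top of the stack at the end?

-36

21     -> 21
9      -> 21 9
-      -> 12
drop   -> (empty)
0      -> 0
39     -> 0 39
-      -> -39
-49    -> -39 -49
over   -> -39 -49 -39
6      -> -39 -49 -39 6
rot    -> -39 -39 6 -49
drop   -> -39 -39 6
+      -> -39 -33
+      -> -72
1      -> -72 1
-      -> -73
1      -> -73 1
+      -> -72
negate -> 72
-7     -> 72 -7
over   -> 72 -7 72
*      -> 72 -504
*      -> -36288
-36    -> -36288 -36
swap   -> -36 -36288
mod    -> -36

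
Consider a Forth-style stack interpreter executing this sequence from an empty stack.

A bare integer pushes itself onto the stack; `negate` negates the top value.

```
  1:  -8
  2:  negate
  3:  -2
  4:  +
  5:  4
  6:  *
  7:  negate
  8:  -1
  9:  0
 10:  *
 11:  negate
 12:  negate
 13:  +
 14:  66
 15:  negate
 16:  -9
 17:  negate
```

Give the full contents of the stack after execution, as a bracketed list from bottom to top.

-8      -8
negate  8
-2      8 -2
+       6
4       6 4
*       24
negate  -24
-1      -24 -1
0       -24 -1 0
*       -24 0
negate  -24 0
negate  -24 0
+       -24
66      -24 66
negate  -24 -66
-9      -24 -66 -9
negate  -24 -66 9

[-24, -66, 9]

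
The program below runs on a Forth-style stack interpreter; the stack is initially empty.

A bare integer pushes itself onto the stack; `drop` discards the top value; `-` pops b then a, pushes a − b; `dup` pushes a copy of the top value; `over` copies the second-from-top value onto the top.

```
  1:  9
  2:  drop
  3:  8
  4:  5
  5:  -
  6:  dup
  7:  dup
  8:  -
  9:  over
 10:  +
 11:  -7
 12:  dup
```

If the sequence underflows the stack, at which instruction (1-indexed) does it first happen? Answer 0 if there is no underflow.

0

9     [9]
drop  []
8     [8]
5     [8, 5]
-     [3]
dup   [3, 3]
dup   [3, 3, 3]
-     [3, 0]
over  [3, 0, 3]
+     [3, 3]
-7    [3, 3, -7]
dup   [3, 3, -7, -7]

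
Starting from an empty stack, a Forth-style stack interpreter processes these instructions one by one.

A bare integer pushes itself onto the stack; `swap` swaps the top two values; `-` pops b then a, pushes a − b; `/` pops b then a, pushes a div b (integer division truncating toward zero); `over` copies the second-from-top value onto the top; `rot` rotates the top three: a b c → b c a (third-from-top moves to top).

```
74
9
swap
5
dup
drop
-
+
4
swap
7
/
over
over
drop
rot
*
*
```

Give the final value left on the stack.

176

74    [74]
9     [74, 9]
swap  [9, 74]
5     [9, 74, 5]
dup   [9, 74, 5, 5]
drop  [9, 74, 5]
-     [9, 69]
+     [78]
4     [78, 4]
swap  [4, 78]
7     [4, 78, 7]
/     [4, 11]
over  [4, 11, 4]
over  [4, 11, 4, 11]
drop  [4, 11, 4]
rot   [11, 4, 4]
*     [11, 16]
*     [176]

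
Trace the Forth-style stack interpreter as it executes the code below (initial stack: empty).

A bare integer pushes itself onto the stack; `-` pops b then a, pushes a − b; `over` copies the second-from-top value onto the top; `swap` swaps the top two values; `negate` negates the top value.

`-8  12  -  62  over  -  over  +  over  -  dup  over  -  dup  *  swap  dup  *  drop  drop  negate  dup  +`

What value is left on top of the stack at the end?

40

-8     → -8
12     → -8 12
-      → -20
62     → -20 62
over   → -20 62 -20
-      → -20 82
over   → -20 82 -20
+      → -20 62
over   → -20 62 -20
-      → -20 82
dup    → -20 82 82
over   → -20 82 82 82
-      → -20 82 0
dup    → -20 82 0 0
*      → -20 82 0
swap   → -20 0 82
dup    → -20 0 82 82
*      → -20 0 6724
drop   → -20 0
drop   → -20
negate → 20
dup    → 20 20
+      → 40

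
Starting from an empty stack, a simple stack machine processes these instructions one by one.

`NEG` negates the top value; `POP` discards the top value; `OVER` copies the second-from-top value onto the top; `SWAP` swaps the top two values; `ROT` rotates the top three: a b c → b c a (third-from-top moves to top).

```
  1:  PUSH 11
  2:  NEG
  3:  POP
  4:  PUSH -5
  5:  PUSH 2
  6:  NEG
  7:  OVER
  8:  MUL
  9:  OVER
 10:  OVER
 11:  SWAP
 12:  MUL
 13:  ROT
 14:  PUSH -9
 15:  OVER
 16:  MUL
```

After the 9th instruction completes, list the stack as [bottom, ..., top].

PUSH 11 → [11]
NEG     → [-11]
POP     → []
PUSH -5 → [-5]
PUSH 2  → [-5, 2]
NEG     → [-5, -2]
OVER    → [-5, -2, -5]
MUL     → [-5, 10]
OVER    → [-5, 10, -5]

[-5, 10, -5]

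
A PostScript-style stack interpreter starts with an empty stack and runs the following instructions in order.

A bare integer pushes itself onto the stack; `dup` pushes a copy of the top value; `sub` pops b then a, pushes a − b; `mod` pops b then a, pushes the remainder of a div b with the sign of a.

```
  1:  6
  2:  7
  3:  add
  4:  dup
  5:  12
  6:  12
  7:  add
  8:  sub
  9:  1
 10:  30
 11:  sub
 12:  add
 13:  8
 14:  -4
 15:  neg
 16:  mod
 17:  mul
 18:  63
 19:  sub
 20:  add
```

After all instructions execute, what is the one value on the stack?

-50

6    [6]
7    [6, 7]
add  [13]
dup  [13, 13]
12   [13, 13, 12]
12   [13, 13, 12, 12]
add  [13, 13, 24]
sub  [13, -11]
1    [13, -11, 1]
30   [13, -11, 1, 30]
sub  [13, -11, -29]
add  [13, -40]
8    [13, -40, 8]
-4   [13, -40, 8, -4]
neg  [13, -40, 8, 4]
mod  [13, -40, 0]
mul  [13, 0]
63   [13, 0, 63]
sub  [13, -63]
add  [-50]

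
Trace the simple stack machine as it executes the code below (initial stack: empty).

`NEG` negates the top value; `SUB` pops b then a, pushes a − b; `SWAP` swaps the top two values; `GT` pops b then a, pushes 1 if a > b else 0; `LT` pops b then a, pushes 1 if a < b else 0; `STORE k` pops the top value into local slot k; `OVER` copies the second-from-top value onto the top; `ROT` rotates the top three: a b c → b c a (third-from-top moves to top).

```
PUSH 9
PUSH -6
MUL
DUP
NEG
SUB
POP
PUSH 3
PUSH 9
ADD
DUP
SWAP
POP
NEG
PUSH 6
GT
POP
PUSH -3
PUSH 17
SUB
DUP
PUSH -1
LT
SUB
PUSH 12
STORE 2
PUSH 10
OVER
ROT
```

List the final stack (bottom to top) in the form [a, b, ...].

[10, -21, -21]

PUSH 9  → 9
PUSH -6 → 9 -6
MUL     → -54
DUP     → -54 -54
NEG     → -54 54
SUB     → -108
POP     → (empty)
PUSH 3  → 3
PUSH 9  → 3 9
ADD     → 12
DUP     → 12 12
SWAP    → 12 12
POP     → 12
NEG     → -12
PUSH 6  → -12 6
GT      → 0
POP     → (empty)
PUSH -3 → -3
PUSH 17 → -3 17
SUB     → -20
DUP     → -20 -20
PUSH -1 → -20 -20 -1
LT      → -20 1
SUB     → -21
PUSH 12 → -21 12
STORE 2 → -21
PUSH 10 → -21 10
OVER    → -21 10 -21
ROT     → 10 -21 -21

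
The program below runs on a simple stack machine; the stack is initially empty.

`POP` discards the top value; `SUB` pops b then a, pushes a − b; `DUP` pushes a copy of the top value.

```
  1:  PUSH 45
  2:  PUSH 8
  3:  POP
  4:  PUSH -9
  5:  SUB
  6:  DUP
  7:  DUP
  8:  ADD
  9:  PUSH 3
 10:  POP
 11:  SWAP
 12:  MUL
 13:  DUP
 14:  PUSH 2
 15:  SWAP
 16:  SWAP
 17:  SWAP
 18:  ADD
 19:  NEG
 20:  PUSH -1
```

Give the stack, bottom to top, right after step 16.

[5832, 5832, 2]

PUSH 45 -> 45
PUSH 8  -> 45 8
POP     -> 45
PUSH -9 -> 45 -9
SUB     -> 54
DUP     -> 54 54
DUP     -> 54 54 54
ADD     -> 54 108
PUSH 3  -> 54 108 3
POP     -> 54 108
SWAP    -> 108 54
MUL     -> 5832
DUP     -> 5832 5832
PUSH 2  -> 5832 5832 2
SWAP    -> 5832 2 5832
SWAP    -> 5832 5832 2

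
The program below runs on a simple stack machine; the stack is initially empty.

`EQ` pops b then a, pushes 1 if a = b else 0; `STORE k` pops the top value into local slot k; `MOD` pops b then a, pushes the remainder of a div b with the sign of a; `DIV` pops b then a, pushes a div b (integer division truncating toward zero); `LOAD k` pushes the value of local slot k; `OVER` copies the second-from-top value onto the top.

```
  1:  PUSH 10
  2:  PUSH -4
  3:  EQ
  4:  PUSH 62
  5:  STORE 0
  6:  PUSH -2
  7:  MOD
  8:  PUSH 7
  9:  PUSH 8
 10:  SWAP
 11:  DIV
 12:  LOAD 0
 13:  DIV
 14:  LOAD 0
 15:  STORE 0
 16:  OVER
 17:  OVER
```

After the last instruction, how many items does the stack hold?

PUSH 10 -> 10
PUSH -4 -> 10 -4
EQ      -> 0
PUSH 62 -> 0 62
STORE 0 -> 0
PUSH -2 -> 0 -2
MOD     -> 0
PUSH 7  -> 0 7
PUSH 8  -> 0 7 8
SWAP    -> 0 8 7
DIV     -> 0 1
LOAD 0  -> 0 1 62
DIV     -> 0 0
LOAD 0  -> 0 0 62
STORE 0 -> 0 0
OVER    -> 0 0 0
OVER    -> 0 0 0 0

4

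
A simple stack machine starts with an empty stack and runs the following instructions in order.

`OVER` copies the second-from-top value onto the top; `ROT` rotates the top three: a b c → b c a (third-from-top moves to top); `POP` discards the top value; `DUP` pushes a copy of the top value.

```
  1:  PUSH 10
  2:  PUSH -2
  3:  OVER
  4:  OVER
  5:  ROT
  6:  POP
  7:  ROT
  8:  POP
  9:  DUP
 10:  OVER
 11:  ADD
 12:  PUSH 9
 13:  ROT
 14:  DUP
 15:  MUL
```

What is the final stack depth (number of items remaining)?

PUSH 10 : 10
PUSH -2 : 10 -2
OVER    : 10 -2 10
OVER    : 10 -2 10 -2
ROT     : 10 10 -2 -2
POP     : 10 10 -2
ROT     : 10 -2 10
POP     : 10 -2
DUP     : 10 -2 -2
OVER    : 10 -2 -2 -2
ADD     : 10 -2 -4
PUSH 9  : 10 -2 -4 9
ROT     : 10 -4 9 -2
DUP     : 10 -4 9 -2 -2
MUL     : 10 -4 9 4

4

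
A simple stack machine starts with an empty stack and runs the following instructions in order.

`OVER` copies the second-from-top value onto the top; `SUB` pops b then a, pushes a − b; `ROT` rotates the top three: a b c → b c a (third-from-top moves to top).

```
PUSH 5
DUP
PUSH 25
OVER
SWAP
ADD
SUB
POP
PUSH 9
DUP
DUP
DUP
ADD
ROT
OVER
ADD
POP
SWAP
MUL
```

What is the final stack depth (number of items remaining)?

PUSH 5  -> [5]
DUP     -> [5, 5]
PUSH 25 -> [5, 5, 25]
OVER    -> [5, 5, 25, 5]
SWAP    -> [5, 5, 5, 25]
ADD     -> [5, 5, 30]
SUB     -> [5, -25]
POP     -> [5]
PUSH 9  -> [5, 9]
DUP     -> [5, 9, 9]
DUP     -> [5, 9, 9, 9]
DUP     -> [5, 9, 9, 9, 9]
ADD     -> [5, 9, 9, 18]
ROT     -> [5, 9, 18, 9]
OVER    -> [5, 9, 18, 9, 18]
ADD     -> [5, 9, 18, 27]
POP     -> [5, 9, 18]
SWAP    -> [5, 18, 9]
MUL     -> [5, 162]

2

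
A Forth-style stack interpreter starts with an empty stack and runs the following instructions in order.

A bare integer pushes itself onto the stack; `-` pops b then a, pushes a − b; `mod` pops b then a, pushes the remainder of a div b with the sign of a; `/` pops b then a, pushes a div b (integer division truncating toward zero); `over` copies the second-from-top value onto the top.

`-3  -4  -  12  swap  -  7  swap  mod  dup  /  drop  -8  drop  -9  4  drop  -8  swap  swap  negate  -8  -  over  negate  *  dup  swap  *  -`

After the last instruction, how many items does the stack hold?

-3     : -3
-4     : -3 -4
-      : 1
12     : 1 12
swap   : 12 1
-      : 11
7      : 11 7
swap   : 7 11
mod    : 7
dup    : 7 7
/      : 1
drop   : (empty)
-8     : -8
drop   : (empty)
-9     : -9
4      : -9 4
drop   : -9
-8     : -9 -8
swap   : -8 -9
swap   : -9 -8
negate : -9 8
-8     : -9 8 -8
-      : -9 16
over   : -9 16 -9
negate : -9 16 9
*      : -9 144
dup    : -9 144 144
swap   : -9 144 144
*      : -9 20736
-      : -20745

1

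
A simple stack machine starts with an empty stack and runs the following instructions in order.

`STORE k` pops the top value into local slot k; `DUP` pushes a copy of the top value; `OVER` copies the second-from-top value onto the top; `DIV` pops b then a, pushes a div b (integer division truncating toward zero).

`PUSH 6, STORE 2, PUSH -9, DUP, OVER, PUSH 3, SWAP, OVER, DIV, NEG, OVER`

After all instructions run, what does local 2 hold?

PUSH 6  -> [6]
STORE 2 -> []
PUSH -9 -> [-9]
DUP     -> [-9, -9]
OVER    -> [-9, -9, -9]
PUSH 3  -> [-9, -9, -9, 3]
SWAP    -> [-9, -9, 3, -9]
OVER    -> [-9, -9, 3, -9, 3]
DIV     -> [-9, -9, 3, -3]
NEG     -> [-9, -9, 3, 3]
OVER    -> [-9, -9, 3, 3, 3]

6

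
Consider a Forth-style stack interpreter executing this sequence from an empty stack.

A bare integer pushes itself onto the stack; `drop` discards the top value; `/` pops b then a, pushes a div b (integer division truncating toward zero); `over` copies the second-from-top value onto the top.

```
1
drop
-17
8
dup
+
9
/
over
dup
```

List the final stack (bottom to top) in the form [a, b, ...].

[-17, 1, -17, -17]

1    -> 1
drop -> (empty)
-17  -> -17
8    -> -17 8
dup  -> -17 8 8
+    -> -17 16
9    -> -17 16 9
/    -> -17 1
over -> -17 1 -17
dup  -> -17 1 -17 -17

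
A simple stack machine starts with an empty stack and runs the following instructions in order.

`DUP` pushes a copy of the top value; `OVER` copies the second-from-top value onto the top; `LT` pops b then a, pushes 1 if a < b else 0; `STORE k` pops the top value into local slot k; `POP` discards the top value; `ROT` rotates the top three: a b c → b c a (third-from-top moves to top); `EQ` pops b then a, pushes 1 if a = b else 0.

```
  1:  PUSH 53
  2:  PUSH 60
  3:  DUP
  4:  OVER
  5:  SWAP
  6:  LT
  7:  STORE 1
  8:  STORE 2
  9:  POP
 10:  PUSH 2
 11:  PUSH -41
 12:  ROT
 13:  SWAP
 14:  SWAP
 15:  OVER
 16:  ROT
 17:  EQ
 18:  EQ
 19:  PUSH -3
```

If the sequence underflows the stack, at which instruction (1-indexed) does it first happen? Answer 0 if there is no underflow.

12

PUSH 53  -> 53
PUSH 60  -> 53 60
DUP      -> 53 60 60
OVER     -> 53 60 60 60
SWAP     -> 53 60 60 60
LT       -> 53 60 0
STORE 1  -> 53 60
STORE 2  -> 53
POP      -> (empty)
PUSH 2   -> 2
PUSH -41 -> 2 -41
ROT  — needs 3 operands, stack has 2 → underflow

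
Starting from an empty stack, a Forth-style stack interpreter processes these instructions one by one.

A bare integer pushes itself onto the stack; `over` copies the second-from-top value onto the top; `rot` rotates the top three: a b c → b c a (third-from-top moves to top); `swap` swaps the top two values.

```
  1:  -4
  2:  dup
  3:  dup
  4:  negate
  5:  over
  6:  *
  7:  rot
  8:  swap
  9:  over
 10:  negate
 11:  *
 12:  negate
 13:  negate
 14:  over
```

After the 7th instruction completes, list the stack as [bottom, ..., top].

[-4, -16, -4]

-4      -4
dup     -4 -4
dup     -4 -4 -4
negate  -4 -4 4
over    -4 -4 4 -4
*       -4 -4 -16
rot     -4 -16 -4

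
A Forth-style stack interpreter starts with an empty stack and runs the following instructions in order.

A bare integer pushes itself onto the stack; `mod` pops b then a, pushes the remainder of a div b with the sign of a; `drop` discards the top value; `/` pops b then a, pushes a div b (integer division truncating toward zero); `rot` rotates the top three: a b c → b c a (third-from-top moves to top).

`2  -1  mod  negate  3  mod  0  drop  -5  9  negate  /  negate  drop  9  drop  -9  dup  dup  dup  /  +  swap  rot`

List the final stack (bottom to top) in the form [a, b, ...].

[-8, -9, 0]

2      -> 2
-1     -> 2 -1
mod    -> 0
negate -> 0
3      -> 0 3
mod    -> 0
0      -> 0 0
drop   -> 0
-5     -> 0 -5
9      -> 0 -5 9
negate -> 0 -5 -9
/      -> 0 0
negate -> 0 0
drop   -> 0
9      -> 0 9
drop   -> 0
-9     -> 0 -9
dup    -> 0 -9 -9
dup    -> 0 -9 -9 -9
dup    -> 0 -9 -9 -9 -9
/      -> 0 -9 -9 1
+      -> 0 -9 -8
swap   -> 0 -8 -9
rot    -> -8 -9 0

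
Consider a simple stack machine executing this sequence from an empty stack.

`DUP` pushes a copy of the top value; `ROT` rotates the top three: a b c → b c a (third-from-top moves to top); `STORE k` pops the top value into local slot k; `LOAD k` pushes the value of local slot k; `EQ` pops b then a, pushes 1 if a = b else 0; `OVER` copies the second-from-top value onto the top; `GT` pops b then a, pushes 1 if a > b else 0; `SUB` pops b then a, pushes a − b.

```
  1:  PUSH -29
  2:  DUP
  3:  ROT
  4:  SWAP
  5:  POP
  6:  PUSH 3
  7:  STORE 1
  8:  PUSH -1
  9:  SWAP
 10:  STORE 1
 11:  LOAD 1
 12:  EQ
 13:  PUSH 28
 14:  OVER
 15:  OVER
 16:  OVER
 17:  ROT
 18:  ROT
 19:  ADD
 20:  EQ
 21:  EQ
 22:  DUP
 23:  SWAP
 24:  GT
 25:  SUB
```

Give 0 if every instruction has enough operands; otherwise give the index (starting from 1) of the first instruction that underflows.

3

PUSH -29  [-29]
DUP       [-29, -29]
ROT  — needs 3 operands, stack has 2 → underflow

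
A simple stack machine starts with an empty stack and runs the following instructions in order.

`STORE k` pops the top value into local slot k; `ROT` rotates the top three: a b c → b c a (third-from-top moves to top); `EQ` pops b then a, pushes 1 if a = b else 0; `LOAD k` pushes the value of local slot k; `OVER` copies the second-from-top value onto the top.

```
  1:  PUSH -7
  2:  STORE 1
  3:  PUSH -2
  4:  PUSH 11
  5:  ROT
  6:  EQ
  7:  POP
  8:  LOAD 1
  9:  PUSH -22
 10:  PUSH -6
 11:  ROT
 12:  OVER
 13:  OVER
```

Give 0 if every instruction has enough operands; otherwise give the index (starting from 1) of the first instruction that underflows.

5

PUSH -7 -> [-7]
STORE 1 -> []
PUSH -2 -> [-2]
PUSH 11 -> [-2, 11]
ROT  — needs 3 operands, stack has 2 → underflow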